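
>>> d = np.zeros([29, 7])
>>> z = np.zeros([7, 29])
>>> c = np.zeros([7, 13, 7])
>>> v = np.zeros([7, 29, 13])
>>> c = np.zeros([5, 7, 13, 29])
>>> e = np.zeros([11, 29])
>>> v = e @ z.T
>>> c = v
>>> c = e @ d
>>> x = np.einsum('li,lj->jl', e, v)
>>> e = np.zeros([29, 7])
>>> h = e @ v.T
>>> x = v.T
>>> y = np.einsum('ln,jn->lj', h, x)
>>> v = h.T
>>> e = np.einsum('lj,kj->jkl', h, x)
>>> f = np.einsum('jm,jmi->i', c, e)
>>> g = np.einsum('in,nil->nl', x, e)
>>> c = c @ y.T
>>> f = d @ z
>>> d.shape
(29, 7)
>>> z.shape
(7, 29)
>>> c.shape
(11, 29)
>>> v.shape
(11, 29)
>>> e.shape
(11, 7, 29)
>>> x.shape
(7, 11)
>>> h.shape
(29, 11)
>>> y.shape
(29, 7)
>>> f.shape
(29, 29)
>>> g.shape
(11, 29)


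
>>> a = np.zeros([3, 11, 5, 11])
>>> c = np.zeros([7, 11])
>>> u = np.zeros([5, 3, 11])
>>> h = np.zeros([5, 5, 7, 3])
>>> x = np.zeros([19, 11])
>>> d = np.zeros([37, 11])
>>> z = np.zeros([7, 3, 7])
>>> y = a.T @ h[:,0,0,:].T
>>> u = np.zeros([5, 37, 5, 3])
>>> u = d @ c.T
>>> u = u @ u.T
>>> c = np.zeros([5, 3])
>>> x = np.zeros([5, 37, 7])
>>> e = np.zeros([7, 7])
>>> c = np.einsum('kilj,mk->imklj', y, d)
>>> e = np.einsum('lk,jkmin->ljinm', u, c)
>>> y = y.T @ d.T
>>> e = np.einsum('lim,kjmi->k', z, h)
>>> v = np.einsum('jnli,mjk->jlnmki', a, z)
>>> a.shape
(3, 11, 5, 11)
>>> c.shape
(5, 37, 11, 11, 5)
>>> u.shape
(37, 37)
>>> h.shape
(5, 5, 7, 3)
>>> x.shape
(5, 37, 7)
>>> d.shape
(37, 11)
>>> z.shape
(7, 3, 7)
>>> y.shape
(5, 11, 5, 37)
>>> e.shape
(5,)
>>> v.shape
(3, 5, 11, 7, 7, 11)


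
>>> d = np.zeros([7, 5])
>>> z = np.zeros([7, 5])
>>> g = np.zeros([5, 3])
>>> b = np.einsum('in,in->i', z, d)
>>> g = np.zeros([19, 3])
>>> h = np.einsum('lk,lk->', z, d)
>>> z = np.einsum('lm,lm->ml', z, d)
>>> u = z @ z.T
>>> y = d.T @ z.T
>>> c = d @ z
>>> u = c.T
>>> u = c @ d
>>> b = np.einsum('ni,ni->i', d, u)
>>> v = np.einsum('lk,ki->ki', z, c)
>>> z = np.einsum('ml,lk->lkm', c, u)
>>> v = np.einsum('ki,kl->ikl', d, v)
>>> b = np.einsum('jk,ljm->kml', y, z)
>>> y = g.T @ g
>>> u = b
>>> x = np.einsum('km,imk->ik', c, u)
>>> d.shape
(7, 5)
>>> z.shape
(7, 5, 7)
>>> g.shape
(19, 3)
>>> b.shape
(5, 7, 7)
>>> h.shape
()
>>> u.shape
(5, 7, 7)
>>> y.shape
(3, 3)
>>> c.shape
(7, 7)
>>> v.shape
(5, 7, 7)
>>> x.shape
(5, 7)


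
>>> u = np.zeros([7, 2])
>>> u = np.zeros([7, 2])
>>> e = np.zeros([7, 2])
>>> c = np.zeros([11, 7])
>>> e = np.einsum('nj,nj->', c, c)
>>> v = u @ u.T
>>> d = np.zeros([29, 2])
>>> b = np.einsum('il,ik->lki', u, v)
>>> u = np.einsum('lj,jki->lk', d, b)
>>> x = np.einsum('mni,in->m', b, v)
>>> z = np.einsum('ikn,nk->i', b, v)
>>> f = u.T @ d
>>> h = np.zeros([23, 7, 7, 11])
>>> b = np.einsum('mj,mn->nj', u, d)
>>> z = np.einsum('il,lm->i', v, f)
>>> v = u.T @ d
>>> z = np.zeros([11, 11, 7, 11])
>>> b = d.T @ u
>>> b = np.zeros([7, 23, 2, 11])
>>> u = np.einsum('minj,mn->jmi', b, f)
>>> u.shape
(11, 7, 23)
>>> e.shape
()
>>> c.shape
(11, 7)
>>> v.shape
(7, 2)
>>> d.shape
(29, 2)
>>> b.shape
(7, 23, 2, 11)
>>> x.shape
(2,)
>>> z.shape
(11, 11, 7, 11)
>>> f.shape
(7, 2)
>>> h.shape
(23, 7, 7, 11)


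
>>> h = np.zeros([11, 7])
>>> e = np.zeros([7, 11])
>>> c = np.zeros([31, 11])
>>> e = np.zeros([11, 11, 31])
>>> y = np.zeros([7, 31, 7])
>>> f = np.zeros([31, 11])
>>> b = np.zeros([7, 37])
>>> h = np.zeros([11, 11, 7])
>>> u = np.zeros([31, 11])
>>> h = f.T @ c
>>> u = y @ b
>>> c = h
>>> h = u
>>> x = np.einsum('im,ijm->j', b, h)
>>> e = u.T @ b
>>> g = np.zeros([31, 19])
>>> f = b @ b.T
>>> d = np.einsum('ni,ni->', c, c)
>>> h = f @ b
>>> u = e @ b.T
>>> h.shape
(7, 37)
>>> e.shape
(37, 31, 37)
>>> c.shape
(11, 11)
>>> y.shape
(7, 31, 7)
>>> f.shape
(7, 7)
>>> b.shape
(7, 37)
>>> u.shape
(37, 31, 7)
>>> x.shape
(31,)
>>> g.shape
(31, 19)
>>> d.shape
()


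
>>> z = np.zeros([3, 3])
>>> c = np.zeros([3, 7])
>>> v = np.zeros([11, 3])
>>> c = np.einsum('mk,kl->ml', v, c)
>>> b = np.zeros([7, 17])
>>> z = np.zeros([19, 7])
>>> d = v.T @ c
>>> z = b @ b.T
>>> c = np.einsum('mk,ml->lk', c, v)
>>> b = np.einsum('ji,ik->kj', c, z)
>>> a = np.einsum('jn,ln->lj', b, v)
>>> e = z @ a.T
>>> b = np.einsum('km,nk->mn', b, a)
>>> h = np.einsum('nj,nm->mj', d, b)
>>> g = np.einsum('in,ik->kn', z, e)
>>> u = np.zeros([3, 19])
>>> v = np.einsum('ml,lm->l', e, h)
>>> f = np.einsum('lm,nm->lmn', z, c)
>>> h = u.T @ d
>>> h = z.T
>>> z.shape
(7, 7)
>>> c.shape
(3, 7)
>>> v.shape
(11,)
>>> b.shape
(3, 11)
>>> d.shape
(3, 7)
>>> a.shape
(11, 7)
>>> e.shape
(7, 11)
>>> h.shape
(7, 7)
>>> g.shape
(11, 7)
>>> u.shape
(3, 19)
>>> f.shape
(7, 7, 3)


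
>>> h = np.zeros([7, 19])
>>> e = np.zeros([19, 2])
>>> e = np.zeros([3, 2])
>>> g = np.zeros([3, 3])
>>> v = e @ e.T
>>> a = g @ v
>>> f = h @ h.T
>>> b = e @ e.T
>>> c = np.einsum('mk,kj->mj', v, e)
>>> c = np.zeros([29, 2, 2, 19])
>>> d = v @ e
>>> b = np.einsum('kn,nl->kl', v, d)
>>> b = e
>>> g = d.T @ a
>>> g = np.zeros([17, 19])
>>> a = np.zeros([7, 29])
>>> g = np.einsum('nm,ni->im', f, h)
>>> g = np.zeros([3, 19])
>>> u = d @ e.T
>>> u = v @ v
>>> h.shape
(7, 19)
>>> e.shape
(3, 2)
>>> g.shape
(3, 19)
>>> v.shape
(3, 3)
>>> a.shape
(7, 29)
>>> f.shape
(7, 7)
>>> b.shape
(3, 2)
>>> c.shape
(29, 2, 2, 19)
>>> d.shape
(3, 2)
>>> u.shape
(3, 3)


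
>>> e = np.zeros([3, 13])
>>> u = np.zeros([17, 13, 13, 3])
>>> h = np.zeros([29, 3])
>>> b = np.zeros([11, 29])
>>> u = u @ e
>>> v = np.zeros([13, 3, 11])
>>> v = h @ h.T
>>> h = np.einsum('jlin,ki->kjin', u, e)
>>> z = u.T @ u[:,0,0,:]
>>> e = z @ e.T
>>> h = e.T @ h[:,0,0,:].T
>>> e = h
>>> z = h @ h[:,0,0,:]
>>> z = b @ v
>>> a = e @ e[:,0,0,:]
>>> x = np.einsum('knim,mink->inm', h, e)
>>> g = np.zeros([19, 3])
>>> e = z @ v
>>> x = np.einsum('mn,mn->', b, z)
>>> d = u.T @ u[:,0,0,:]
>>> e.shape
(11, 29)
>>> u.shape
(17, 13, 13, 13)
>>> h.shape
(3, 13, 13, 3)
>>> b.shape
(11, 29)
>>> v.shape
(29, 29)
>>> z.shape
(11, 29)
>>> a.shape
(3, 13, 13, 3)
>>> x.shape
()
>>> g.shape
(19, 3)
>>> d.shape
(13, 13, 13, 13)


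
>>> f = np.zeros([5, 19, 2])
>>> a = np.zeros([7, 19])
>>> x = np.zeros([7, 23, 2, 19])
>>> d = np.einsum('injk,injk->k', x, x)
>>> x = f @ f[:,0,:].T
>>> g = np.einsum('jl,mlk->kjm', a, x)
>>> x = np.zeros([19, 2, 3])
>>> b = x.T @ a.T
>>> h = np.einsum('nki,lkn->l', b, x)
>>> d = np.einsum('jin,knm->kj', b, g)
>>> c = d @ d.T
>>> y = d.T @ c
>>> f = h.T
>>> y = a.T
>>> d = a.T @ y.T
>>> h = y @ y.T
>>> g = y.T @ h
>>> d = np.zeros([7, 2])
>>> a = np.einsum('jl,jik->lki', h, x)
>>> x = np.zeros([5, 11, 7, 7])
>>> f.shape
(19,)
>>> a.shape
(19, 3, 2)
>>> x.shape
(5, 11, 7, 7)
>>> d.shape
(7, 2)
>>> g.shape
(7, 19)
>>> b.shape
(3, 2, 7)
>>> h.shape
(19, 19)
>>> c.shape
(5, 5)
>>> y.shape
(19, 7)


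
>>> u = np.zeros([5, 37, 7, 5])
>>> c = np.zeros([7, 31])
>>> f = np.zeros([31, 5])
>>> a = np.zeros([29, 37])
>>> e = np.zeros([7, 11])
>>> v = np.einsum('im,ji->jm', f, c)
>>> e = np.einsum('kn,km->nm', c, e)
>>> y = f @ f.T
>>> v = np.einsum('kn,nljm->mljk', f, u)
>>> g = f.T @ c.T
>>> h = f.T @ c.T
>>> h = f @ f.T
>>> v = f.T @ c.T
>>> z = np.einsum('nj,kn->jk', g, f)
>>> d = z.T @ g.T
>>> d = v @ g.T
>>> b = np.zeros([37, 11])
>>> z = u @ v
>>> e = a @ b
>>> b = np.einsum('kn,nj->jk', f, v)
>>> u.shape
(5, 37, 7, 5)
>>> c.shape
(7, 31)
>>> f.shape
(31, 5)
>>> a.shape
(29, 37)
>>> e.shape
(29, 11)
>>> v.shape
(5, 7)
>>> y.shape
(31, 31)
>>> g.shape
(5, 7)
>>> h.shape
(31, 31)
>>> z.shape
(5, 37, 7, 7)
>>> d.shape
(5, 5)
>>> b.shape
(7, 31)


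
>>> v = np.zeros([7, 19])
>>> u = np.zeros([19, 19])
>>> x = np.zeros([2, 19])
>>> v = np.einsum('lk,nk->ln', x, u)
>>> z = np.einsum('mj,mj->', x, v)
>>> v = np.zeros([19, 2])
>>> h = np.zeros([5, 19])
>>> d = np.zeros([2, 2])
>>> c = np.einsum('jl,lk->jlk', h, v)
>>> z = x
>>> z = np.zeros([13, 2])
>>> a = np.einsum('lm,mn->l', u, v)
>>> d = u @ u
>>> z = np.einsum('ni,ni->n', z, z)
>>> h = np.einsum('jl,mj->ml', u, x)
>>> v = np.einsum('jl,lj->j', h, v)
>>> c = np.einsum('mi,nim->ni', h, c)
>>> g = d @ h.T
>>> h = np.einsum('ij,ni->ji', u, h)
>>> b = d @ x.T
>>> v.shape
(2,)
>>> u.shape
(19, 19)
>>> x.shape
(2, 19)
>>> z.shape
(13,)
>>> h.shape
(19, 19)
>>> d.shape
(19, 19)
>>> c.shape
(5, 19)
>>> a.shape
(19,)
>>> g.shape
(19, 2)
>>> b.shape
(19, 2)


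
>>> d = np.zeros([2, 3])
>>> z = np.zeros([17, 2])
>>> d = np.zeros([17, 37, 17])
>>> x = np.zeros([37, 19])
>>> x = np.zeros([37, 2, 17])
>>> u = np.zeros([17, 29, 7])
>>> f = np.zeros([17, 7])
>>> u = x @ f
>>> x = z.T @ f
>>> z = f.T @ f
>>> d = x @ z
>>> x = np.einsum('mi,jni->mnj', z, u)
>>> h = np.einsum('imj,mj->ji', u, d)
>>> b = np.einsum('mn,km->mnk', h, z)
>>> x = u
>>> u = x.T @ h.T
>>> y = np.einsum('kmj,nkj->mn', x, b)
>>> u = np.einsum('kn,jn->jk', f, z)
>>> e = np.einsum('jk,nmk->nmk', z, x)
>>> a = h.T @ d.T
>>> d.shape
(2, 7)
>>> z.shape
(7, 7)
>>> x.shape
(37, 2, 7)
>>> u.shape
(7, 17)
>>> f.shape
(17, 7)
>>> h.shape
(7, 37)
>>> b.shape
(7, 37, 7)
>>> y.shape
(2, 7)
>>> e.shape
(37, 2, 7)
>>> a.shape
(37, 2)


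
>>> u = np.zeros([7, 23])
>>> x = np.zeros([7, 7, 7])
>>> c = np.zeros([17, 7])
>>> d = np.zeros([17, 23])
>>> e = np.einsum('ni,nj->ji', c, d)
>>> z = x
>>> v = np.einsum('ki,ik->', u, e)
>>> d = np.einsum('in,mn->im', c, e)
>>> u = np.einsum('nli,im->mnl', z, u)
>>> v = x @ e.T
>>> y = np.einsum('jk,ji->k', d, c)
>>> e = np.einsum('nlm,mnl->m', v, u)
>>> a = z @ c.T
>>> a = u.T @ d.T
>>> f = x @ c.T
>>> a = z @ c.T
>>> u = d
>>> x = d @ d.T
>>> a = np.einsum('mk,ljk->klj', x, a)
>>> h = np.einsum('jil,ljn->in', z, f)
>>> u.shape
(17, 23)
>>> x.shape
(17, 17)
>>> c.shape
(17, 7)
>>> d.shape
(17, 23)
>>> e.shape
(23,)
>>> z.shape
(7, 7, 7)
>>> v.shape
(7, 7, 23)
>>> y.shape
(23,)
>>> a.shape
(17, 7, 7)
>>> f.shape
(7, 7, 17)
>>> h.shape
(7, 17)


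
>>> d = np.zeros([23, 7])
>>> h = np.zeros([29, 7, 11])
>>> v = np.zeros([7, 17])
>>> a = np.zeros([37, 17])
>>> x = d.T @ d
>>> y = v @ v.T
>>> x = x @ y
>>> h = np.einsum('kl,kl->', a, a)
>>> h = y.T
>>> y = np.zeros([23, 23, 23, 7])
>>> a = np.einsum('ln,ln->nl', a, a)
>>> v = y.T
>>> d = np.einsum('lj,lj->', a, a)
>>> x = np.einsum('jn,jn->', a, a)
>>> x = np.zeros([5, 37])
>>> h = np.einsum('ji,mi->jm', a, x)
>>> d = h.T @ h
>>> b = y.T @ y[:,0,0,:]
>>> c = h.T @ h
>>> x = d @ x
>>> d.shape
(5, 5)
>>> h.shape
(17, 5)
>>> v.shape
(7, 23, 23, 23)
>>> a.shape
(17, 37)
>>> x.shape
(5, 37)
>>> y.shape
(23, 23, 23, 7)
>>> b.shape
(7, 23, 23, 7)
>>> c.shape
(5, 5)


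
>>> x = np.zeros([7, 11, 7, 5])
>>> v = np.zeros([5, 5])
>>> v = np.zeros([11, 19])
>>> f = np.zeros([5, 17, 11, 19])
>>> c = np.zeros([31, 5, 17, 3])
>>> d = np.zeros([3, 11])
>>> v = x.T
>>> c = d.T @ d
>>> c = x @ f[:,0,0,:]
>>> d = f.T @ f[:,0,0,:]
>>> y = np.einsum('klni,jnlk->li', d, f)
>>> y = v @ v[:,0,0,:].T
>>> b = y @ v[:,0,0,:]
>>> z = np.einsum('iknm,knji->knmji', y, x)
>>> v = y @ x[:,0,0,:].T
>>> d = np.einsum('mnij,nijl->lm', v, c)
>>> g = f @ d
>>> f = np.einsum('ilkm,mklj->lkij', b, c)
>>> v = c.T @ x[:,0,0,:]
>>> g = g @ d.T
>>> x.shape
(7, 11, 7, 5)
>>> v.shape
(19, 7, 11, 5)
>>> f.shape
(7, 11, 5, 19)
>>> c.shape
(7, 11, 7, 19)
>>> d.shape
(19, 5)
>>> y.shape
(5, 7, 11, 5)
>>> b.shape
(5, 7, 11, 7)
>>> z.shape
(7, 11, 5, 7, 5)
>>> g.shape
(5, 17, 11, 19)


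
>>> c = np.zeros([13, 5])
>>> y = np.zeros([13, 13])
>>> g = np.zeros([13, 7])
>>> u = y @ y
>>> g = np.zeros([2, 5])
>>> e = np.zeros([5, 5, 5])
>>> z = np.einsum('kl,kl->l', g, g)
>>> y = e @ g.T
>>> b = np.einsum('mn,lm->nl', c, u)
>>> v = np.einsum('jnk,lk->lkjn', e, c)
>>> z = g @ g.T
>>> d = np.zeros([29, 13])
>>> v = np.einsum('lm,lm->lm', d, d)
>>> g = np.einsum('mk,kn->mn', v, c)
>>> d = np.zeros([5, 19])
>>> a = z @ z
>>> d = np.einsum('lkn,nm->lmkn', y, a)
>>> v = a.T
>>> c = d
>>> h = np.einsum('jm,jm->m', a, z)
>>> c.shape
(5, 2, 5, 2)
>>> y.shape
(5, 5, 2)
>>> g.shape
(29, 5)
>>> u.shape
(13, 13)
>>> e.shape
(5, 5, 5)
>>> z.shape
(2, 2)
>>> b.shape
(5, 13)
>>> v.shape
(2, 2)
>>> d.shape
(5, 2, 5, 2)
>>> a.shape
(2, 2)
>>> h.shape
(2,)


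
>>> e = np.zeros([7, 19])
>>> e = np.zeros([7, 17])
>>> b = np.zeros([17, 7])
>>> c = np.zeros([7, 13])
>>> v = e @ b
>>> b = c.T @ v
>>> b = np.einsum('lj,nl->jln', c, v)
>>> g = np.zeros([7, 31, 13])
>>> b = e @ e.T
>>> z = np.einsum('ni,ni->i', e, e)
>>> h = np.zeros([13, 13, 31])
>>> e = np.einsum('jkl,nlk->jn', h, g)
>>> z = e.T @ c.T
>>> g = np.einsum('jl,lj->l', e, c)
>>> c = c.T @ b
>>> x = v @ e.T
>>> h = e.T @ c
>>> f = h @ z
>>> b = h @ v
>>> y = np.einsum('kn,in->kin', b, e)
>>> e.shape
(13, 7)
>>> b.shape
(7, 7)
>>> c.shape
(13, 7)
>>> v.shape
(7, 7)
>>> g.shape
(7,)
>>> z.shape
(7, 7)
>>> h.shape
(7, 7)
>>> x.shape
(7, 13)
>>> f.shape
(7, 7)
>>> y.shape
(7, 13, 7)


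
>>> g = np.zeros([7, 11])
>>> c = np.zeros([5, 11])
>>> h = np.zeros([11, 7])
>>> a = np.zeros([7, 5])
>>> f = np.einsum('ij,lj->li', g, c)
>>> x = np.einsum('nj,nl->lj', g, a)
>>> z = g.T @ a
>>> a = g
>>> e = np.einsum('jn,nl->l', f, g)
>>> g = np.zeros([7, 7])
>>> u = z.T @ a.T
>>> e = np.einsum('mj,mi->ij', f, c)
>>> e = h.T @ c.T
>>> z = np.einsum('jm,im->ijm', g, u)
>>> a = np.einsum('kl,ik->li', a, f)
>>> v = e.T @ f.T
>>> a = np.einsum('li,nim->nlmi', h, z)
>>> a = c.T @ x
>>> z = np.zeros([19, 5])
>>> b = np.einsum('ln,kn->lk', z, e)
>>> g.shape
(7, 7)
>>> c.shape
(5, 11)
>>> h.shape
(11, 7)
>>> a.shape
(11, 11)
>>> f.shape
(5, 7)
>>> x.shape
(5, 11)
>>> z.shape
(19, 5)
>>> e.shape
(7, 5)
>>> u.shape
(5, 7)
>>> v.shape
(5, 5)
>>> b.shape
(19, 7)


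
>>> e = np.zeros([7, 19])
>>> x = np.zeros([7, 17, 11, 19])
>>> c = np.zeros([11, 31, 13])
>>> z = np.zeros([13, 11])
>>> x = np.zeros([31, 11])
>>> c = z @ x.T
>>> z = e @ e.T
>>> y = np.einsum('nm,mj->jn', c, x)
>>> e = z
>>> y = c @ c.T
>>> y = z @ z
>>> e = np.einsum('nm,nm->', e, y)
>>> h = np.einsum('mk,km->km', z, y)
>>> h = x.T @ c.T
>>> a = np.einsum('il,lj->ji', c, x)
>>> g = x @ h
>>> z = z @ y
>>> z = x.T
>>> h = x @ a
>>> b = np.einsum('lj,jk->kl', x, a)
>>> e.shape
()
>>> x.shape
(31, 11)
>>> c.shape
(13, 31)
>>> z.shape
(11, 31)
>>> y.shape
(7, 7)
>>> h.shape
(31, 13)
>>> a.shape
(11, 13)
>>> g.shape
(31, 13)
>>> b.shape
(13, 31)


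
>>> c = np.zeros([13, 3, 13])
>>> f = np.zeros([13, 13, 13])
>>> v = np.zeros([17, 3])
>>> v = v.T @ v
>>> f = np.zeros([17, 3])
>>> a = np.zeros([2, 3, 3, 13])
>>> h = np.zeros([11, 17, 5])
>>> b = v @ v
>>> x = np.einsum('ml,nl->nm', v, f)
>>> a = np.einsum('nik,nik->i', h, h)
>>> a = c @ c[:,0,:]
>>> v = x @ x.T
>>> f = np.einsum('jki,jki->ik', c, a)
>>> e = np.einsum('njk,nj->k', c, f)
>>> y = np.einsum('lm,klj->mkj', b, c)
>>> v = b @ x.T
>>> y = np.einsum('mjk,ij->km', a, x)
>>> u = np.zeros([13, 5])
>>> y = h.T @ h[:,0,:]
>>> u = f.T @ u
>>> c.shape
(13, 3, 13)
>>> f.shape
(13, 3)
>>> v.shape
(3, 17)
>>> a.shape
(13, 3, 13)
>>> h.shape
(11, 17, 5)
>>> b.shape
(3, 3)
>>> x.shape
(17, 3)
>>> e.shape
(13,)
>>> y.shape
(5, 17, 5)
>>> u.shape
(3, 5)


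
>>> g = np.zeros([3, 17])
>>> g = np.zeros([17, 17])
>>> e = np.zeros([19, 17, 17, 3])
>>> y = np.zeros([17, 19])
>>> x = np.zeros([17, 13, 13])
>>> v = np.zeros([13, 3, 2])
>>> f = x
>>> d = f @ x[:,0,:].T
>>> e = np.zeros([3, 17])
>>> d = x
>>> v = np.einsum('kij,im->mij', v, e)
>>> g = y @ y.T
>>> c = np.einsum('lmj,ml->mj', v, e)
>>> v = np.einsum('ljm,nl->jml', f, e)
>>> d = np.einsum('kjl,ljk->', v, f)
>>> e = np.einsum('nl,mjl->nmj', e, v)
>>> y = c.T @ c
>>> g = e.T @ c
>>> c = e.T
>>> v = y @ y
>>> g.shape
(13, 13, 2)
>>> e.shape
(3, 13, 13)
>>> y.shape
(2, 2)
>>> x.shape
(17, 13, 13)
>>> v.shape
(2, 2)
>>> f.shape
(17, 13, 13)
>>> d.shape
()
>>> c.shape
(13, 13, 3)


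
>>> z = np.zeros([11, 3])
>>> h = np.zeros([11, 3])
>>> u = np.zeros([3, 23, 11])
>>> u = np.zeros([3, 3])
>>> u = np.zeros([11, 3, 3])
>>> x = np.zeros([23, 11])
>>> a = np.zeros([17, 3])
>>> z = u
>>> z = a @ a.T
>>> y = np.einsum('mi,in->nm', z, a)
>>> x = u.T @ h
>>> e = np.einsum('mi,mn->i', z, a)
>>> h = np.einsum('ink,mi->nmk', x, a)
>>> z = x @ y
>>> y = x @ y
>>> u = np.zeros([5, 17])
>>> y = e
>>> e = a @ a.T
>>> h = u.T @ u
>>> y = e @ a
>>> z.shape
(3, 3, 17)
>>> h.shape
(17, 17)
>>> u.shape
(5, 17)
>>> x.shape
(3, 3, 3)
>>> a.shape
(17, 3)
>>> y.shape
(17, 3)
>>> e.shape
(17, 17)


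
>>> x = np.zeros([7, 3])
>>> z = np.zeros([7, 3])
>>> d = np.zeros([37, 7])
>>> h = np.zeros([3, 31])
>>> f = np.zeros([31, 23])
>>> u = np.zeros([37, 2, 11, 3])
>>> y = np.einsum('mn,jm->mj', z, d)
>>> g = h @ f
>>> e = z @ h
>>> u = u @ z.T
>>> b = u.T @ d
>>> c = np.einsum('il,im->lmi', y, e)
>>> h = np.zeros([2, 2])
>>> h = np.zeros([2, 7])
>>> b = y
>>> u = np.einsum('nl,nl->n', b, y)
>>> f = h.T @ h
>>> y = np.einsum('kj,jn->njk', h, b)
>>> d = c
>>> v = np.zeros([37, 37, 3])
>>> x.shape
(7, 3)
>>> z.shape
(7, 3)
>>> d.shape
(37, 31, 7)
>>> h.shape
(2, 7)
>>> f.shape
(7, 7)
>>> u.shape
(7,)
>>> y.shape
(37, 7, 2)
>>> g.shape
(3, 23)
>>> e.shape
(7, 31)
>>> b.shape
(7, 37)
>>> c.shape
(37, 31, 7)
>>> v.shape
(37, 37, 3)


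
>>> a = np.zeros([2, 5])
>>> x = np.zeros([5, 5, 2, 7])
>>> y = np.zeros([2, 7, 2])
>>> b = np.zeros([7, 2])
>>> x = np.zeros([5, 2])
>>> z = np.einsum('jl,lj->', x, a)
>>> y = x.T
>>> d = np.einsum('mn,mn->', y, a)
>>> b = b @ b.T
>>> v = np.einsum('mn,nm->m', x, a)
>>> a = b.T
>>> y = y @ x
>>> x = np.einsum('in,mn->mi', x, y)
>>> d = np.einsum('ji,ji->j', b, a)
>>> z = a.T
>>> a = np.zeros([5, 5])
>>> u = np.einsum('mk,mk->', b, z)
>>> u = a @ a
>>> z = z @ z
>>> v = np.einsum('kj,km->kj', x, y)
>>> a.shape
(5, 5)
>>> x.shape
(2, 5)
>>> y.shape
(2, 2)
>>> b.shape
(7, 7)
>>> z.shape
(7, 7)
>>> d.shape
(7,)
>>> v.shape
(2, 5)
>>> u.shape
(5, 5)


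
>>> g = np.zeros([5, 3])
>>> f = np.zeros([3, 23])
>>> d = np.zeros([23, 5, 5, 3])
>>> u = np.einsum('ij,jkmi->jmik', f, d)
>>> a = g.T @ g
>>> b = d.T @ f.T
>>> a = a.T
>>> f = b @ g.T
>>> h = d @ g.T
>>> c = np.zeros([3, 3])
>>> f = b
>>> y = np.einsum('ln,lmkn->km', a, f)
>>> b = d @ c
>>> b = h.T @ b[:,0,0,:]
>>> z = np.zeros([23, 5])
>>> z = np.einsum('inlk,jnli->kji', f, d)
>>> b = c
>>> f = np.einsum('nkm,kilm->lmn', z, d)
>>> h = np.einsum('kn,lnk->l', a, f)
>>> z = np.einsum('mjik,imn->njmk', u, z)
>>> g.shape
(5, 3)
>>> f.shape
(5, 3, 3)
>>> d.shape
(23, 5, 5, 3)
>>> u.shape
(23, 5, 3, 5)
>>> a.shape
(3, 3)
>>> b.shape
(3, 3)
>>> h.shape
(5,)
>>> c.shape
(3, 3)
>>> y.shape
(5, 5)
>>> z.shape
(3, 5, 23, 5)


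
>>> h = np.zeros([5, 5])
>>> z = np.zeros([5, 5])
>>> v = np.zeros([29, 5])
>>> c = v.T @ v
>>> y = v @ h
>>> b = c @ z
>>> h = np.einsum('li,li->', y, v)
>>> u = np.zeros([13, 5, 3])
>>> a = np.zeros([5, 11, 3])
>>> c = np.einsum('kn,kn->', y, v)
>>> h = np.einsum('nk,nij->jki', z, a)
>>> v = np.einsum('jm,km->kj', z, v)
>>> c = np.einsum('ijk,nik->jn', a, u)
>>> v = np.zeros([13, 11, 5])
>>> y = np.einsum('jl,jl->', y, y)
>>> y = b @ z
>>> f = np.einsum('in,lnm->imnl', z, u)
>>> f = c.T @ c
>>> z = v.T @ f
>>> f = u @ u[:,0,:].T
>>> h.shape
(3, 5, 11)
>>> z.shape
(5, 11, 13)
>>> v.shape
(13, 11, 5)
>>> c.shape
(11, 13)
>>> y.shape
(5, 5)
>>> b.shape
(5, 5)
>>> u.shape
(13, 5, 3)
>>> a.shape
(5, 11, 3)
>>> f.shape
(13, 5, 13)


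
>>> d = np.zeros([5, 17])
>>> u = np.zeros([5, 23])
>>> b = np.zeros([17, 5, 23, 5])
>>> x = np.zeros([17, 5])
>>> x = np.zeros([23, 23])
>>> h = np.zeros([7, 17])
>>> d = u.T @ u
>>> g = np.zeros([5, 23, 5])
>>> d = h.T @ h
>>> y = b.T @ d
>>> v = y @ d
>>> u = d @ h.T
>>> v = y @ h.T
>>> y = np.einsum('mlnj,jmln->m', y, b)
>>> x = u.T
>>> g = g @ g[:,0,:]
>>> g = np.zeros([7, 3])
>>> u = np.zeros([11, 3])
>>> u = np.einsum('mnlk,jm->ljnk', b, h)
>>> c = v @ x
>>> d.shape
(17, 17)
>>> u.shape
(23, 7, 5, 5)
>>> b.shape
(17, 5, 23, 5)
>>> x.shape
(7, 17)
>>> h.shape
(7, 17)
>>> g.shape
(7, 3)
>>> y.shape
(5,)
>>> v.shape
(5, 23, 5, 7)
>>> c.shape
(5, 23, 5, 17)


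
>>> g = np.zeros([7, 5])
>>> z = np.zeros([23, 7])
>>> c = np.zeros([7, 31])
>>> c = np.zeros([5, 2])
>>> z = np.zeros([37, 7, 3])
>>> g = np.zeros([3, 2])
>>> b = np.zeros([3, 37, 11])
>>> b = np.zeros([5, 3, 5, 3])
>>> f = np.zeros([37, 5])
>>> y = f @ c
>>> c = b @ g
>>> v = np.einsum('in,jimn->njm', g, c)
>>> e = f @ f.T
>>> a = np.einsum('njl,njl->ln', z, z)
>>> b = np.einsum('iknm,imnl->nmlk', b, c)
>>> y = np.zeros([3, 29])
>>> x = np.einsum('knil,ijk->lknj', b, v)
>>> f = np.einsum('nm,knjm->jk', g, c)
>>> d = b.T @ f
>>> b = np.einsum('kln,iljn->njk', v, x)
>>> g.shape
(3, 2)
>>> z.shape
(37, 7, 3)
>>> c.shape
(5, 3, 5, 2)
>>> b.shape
(5, 3, 2)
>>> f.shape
(5, 5)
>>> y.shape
(3, 29)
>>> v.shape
(2, 5, 5)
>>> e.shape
(37, 37)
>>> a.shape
(3, 37)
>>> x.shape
(3, 5, 3, 5)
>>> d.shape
(3, 2, 3, 5)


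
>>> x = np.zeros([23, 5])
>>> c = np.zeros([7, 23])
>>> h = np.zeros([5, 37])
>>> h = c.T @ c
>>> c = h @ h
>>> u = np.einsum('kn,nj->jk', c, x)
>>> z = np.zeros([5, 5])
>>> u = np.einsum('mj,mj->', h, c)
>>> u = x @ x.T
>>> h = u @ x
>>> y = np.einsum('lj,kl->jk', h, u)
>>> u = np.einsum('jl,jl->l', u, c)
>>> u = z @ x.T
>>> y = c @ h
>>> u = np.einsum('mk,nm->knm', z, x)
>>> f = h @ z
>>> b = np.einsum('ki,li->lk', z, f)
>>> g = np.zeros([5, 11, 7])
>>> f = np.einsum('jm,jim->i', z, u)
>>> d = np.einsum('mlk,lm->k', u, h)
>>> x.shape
(23, 5)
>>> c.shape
(23, 23)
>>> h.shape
(23, 5)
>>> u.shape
(5, 23, 5)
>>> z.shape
(5, 5)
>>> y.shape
(23, 5)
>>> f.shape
(23,)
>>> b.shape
(23, 5)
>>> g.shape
(5, 11, 7)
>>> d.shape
(5,)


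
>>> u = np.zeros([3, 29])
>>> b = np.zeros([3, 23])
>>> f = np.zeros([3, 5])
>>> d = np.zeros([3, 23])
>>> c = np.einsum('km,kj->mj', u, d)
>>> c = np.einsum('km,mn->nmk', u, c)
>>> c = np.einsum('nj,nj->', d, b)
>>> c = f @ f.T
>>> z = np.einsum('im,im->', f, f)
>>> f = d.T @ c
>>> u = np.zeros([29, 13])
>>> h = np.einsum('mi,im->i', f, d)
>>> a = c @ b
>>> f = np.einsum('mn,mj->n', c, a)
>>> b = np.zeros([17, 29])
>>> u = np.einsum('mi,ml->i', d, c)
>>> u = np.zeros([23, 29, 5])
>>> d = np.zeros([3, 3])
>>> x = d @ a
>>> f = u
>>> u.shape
(23, 29, 5)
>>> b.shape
(17, 29)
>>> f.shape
(23, 29, 5)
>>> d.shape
(3, 3)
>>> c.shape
(3, 3)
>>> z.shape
()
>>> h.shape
(3,)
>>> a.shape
(3, 23)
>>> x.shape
(3, 23)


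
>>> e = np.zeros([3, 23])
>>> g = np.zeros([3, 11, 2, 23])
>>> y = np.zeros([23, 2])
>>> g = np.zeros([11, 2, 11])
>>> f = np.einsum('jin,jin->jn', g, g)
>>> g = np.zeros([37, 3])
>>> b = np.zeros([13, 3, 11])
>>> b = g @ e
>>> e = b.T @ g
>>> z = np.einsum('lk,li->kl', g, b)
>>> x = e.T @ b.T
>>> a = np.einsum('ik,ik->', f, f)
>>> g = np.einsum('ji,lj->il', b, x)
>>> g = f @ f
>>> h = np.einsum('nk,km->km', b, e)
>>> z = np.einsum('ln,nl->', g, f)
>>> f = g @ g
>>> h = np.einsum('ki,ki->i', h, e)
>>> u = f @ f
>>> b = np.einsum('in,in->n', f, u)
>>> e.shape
(23, 3)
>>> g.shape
(11, 11)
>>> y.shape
(23, 2)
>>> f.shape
(11, 11)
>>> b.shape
(11,)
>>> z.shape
()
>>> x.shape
(3, 37)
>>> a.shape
()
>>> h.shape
(3,)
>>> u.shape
(11, 11)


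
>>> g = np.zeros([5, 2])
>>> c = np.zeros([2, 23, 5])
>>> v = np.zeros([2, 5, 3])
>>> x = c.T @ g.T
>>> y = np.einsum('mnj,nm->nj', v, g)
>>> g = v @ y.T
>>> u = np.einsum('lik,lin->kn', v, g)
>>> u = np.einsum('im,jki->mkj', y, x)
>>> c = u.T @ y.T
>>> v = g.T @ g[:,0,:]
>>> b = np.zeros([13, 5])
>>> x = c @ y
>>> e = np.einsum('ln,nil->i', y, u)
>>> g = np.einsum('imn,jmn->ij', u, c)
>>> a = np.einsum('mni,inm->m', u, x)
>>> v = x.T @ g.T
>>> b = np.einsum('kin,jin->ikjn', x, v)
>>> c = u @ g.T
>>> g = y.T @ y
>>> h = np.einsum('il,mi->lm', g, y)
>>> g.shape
(3, 3)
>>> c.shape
(3, 23, 3)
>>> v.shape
(3, 23, 3)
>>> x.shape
(5, 23, 3)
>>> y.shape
(5, 3)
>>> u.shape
(3, 23, 5)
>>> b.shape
(23, 5, 3, 3)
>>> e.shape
(23,)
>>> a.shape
(3,)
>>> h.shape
(3, 5)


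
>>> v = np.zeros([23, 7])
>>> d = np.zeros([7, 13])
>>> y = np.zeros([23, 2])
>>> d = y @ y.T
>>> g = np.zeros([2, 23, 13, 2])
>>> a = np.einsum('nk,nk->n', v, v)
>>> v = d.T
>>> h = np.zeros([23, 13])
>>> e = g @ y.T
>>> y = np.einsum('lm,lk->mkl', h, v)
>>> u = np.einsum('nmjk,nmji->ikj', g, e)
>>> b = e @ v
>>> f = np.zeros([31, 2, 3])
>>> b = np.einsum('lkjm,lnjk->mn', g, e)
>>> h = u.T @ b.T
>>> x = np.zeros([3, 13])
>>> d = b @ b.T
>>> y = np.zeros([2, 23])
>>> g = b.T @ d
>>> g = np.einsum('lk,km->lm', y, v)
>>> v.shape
(23, 23)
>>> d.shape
(2, 2)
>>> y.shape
(2, 23)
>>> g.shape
(2, 23)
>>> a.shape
(23,)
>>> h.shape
(13, 2, 2)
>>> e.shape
(2, 23, 13, 23)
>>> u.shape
(23, 2, 13)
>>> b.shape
(2, 23)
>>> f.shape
(31, 2, 3)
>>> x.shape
(3, 13)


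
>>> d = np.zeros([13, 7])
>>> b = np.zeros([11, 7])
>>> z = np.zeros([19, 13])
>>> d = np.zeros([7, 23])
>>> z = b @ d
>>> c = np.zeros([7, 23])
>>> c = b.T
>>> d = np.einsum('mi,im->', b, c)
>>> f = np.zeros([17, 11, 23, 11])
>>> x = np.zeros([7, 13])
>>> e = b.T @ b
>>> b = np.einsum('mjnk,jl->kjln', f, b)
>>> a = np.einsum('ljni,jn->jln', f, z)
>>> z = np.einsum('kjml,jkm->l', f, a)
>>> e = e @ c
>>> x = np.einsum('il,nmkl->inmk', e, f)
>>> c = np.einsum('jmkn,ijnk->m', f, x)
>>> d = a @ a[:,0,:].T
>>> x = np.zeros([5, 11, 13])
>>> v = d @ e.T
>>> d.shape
(11, 17, 11)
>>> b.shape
(11, 11, 7, 23)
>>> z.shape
(11,)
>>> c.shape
(11,)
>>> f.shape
(17, 11, 23, 11)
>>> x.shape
(5, 11, 13)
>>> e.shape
(7, 11)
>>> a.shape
(11, 17, 23)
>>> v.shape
(11, 17, 7)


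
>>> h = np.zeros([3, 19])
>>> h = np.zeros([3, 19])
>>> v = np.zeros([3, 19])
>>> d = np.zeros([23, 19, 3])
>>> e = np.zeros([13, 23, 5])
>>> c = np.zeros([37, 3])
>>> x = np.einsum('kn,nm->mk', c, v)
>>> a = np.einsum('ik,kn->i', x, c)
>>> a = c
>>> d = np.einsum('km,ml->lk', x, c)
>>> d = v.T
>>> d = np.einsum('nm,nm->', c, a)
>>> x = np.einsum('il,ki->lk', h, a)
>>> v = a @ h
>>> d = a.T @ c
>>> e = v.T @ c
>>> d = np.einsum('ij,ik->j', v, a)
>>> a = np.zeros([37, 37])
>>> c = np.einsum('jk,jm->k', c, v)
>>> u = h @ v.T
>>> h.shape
(3, 19)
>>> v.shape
(37, 19)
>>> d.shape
(19,)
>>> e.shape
(19, 3)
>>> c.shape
(3,)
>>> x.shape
(19, 37)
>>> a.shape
(37, 37)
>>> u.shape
(3, 37)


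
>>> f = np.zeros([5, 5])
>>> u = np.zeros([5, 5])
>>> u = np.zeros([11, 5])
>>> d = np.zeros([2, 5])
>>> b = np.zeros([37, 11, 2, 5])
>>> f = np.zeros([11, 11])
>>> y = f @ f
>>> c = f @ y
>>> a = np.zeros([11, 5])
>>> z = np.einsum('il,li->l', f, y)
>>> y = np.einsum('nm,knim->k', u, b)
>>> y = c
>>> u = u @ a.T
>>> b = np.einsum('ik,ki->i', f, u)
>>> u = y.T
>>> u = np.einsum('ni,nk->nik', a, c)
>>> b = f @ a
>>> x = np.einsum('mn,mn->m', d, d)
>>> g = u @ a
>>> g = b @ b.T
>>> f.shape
(11, 11)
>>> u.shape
(11, 5, 11)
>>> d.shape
(2, 5)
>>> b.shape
(11, 5)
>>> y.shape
(11, 11)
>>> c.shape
(11, 11)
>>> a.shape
(11, 5)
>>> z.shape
(11,)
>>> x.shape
(2,)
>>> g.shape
(11, 11)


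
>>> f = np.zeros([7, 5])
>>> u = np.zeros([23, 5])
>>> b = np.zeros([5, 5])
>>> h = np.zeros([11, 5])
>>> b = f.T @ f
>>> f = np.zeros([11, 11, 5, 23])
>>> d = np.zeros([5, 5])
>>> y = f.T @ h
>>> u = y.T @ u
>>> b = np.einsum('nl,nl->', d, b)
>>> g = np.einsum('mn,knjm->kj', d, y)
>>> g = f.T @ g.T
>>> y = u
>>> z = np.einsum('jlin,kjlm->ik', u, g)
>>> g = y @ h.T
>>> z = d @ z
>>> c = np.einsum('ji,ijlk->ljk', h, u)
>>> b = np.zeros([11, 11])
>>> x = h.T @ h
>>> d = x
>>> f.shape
(11, 11, 5, 23)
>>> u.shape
(5, 11, 5, 5)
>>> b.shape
(11, 11)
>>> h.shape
(11, 5)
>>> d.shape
(5, 5)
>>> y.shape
(5, 11, 5, 5)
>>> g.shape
(5, 11, 5, 11)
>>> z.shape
(5, 23)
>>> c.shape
(5, 11, 5)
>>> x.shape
(5, 5)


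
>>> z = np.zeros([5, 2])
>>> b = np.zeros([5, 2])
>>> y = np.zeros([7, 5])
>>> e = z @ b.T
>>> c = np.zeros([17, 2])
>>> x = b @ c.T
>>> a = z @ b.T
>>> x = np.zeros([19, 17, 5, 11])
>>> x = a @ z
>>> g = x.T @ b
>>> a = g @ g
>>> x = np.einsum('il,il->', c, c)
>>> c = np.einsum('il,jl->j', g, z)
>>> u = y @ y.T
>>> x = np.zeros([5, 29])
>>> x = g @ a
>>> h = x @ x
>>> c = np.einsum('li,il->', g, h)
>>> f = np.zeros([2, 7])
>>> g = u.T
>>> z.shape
(5, 2)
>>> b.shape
(5, 2)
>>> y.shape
(7, 5)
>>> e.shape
(5, 5)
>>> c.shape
()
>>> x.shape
(2, 2)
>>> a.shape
(2, 2)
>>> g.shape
(7, 7)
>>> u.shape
(7, 7)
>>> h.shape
(2, 2)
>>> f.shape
(2, 7)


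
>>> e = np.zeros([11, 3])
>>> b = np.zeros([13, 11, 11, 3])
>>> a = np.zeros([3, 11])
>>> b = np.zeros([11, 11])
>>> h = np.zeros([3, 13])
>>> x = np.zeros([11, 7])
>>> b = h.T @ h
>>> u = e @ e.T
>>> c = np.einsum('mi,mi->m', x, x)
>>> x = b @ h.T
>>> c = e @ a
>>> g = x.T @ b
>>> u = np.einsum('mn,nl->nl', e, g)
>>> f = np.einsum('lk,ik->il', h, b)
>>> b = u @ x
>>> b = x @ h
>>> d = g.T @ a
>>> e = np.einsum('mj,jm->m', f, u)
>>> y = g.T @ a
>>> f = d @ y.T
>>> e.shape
(13,)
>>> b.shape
(13, 13)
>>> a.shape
(3, 11)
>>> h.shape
(3, 13)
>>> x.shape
(13, 3)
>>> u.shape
(3, 13)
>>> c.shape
(11, 11)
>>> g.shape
(3, 13)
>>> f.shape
(13, 13)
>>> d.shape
(13, 11)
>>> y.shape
(13, 11)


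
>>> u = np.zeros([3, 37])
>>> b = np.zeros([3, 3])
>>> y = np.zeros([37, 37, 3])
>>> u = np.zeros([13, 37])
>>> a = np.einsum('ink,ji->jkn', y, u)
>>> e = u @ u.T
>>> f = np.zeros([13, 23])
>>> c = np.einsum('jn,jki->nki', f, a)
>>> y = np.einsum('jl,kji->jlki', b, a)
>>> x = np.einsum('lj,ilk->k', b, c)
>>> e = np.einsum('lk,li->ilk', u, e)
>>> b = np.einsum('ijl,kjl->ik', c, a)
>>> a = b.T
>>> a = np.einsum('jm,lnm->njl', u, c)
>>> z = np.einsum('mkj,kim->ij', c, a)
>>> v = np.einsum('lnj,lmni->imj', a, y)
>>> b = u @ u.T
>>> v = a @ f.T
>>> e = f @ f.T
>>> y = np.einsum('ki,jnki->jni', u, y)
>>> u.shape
(13, 37)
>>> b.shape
(13, 13)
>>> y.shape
(3, 3, 37)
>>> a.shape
(3, 13, 23)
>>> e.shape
(13, 13)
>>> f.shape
(13, 23)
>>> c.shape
(23, 3, 37)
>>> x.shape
(37,)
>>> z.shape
(13, 37)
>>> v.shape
(3, 13, 13)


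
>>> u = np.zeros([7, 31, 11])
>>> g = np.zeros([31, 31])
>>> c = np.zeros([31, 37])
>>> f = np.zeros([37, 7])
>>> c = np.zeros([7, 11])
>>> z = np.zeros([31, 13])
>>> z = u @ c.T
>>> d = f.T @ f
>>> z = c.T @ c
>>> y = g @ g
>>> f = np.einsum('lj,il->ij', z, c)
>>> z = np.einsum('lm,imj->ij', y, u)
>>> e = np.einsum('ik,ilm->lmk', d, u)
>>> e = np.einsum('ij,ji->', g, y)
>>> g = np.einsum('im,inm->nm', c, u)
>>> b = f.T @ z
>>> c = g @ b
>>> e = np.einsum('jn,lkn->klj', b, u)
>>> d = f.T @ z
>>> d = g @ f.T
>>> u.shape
(7, 31, 11)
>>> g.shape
(31, 11)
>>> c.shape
(31, 11)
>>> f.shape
(7, 11)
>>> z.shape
(7, 11)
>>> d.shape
(31, 7)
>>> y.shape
(31, 31)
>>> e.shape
(31, 7, 11)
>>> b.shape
(11, 11)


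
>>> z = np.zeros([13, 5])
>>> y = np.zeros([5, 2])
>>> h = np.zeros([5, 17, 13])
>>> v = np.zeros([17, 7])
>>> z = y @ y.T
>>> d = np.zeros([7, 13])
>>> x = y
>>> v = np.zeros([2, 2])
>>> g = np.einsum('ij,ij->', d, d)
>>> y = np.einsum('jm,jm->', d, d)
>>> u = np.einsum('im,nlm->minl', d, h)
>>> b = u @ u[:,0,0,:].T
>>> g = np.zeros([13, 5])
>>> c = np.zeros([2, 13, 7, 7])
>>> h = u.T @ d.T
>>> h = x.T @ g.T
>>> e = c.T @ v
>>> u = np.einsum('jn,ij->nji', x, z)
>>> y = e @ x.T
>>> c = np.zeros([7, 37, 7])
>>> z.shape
(5, 5)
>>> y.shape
(7, 7, 13, 5)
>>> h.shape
(2, 13)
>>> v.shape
(2, 2)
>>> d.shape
(7, 13)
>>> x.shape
(5, 2)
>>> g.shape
(13, 5)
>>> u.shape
(2, 5, 5)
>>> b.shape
(13, 7, 5, 13)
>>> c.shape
(7, 37, 7)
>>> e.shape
(7, 7, 13, 2)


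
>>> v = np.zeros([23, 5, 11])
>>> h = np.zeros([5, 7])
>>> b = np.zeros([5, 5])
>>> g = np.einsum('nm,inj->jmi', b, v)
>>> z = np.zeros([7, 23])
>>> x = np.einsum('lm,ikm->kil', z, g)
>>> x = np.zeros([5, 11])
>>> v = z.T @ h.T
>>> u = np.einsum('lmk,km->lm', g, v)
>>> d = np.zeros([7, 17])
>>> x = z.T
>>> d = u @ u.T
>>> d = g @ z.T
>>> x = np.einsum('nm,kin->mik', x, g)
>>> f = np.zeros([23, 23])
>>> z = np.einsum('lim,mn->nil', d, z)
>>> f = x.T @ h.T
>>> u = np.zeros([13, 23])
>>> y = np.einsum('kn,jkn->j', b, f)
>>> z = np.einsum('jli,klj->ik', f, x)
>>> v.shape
(23, 5)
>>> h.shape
(5, 7)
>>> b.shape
(5, 5)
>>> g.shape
(11, 5, 23)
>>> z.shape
(5, 7)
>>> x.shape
(7, 5, 11)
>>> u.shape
(13, 23)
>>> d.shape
(11, 5, 7)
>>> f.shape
(11, 5, 5)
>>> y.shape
(11,)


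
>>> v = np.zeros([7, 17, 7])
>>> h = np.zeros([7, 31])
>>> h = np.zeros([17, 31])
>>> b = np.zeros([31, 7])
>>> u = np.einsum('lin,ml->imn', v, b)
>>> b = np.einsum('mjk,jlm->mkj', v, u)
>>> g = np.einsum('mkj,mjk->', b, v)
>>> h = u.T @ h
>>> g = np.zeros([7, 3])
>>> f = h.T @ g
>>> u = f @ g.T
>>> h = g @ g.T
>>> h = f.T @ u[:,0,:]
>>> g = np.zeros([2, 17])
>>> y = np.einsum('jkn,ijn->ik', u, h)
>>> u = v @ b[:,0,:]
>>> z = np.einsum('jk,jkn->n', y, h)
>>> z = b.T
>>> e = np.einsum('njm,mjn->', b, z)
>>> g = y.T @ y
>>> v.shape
(7, 17, 7)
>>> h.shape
(3, 31, 7)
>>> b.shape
(7, 7, 17)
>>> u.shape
(7, 17, 17)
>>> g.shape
(31, 31)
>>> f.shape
(31, 31, 3)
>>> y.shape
(3, 31)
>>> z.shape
(17, 7, 7)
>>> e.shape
()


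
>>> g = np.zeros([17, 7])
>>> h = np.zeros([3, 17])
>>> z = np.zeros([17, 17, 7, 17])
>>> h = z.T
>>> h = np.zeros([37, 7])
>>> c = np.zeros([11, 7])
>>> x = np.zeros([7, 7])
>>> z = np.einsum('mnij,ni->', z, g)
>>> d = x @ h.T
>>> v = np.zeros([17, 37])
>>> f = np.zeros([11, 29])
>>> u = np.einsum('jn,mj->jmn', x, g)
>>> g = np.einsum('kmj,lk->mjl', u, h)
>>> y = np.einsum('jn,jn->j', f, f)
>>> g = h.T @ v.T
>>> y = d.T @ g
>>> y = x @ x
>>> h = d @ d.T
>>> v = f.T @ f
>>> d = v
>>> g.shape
(7, 17)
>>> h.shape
(7, 7)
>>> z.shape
()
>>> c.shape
(11, 7)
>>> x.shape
(7, 7)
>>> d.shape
(29, 29)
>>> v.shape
(29, 29)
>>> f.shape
(11, 29)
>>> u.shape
(7, 17, 7)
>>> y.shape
(7, 7)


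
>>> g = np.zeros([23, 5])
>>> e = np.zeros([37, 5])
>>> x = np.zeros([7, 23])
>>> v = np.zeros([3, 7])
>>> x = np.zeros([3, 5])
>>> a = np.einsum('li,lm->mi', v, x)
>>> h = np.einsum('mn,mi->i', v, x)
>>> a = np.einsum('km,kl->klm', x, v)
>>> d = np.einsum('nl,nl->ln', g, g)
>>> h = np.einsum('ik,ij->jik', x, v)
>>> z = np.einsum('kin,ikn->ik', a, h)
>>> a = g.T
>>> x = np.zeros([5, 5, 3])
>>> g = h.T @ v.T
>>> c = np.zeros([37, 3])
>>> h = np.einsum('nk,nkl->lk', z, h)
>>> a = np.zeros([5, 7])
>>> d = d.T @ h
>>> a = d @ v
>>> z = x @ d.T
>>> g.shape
(5, 3, 3)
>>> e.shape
(37, 5)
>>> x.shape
(5, 5, 3)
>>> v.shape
(3, 7)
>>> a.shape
(23, 7)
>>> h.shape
(5, 3)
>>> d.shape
(23, 3)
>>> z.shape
(5, 5, 23)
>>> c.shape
(37, 3)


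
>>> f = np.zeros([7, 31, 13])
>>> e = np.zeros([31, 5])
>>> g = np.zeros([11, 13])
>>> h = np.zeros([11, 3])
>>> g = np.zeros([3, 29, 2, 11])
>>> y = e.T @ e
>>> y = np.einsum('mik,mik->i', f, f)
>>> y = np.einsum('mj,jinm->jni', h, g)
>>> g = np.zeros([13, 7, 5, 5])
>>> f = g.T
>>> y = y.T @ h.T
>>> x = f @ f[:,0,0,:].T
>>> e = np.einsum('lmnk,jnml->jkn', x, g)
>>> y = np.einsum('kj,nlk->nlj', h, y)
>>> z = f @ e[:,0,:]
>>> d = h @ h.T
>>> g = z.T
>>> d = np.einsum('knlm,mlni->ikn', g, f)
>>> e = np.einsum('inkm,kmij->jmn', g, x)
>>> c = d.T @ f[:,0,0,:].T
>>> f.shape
(5, 5, 7, 13)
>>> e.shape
(5, 5, 7)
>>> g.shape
(7, 7, 5, 5)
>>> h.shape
(11, 3)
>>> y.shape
(29, 2, 3)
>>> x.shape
(5, 5, 7, 5)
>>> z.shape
(5, 5, 7, 7)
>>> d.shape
(13, 7, 7)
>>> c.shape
(7, 7, 5)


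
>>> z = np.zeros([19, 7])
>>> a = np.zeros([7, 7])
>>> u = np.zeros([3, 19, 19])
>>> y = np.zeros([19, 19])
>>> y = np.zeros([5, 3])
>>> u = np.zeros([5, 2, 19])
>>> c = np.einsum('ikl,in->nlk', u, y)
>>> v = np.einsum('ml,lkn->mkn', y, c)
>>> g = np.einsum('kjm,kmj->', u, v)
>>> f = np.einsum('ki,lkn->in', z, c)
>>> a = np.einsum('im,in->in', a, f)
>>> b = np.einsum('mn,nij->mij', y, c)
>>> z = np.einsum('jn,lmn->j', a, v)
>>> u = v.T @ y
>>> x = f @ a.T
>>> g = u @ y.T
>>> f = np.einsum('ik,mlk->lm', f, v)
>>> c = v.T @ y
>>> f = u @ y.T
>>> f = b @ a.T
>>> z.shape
(7,)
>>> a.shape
(7, 2)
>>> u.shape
(2, 19, 3)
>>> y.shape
(5, 3)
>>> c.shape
(2, 19, 3)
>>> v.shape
(5, 19, 2)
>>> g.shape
(2, 19, 5)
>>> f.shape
(5, 19, 7)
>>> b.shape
(5, 19, 2)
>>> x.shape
(7, 7)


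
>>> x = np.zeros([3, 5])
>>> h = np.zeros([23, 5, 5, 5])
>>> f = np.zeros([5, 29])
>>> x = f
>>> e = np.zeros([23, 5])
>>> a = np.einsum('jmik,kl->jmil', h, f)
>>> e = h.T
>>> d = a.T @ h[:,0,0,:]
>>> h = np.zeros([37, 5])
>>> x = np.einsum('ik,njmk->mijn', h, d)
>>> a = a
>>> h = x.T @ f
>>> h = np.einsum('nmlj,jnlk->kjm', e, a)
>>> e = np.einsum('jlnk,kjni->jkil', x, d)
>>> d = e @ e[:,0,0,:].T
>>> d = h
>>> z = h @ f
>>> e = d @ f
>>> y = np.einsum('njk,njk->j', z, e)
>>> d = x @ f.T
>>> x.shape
(5, 37, 5, 29)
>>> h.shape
(29, 23, 5)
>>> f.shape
(5, 29)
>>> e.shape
(29, 23, 29)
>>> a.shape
(23, 5, 5, 29)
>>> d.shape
(5, 37, 5, 5)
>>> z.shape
(29, 23, 29)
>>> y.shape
(23,)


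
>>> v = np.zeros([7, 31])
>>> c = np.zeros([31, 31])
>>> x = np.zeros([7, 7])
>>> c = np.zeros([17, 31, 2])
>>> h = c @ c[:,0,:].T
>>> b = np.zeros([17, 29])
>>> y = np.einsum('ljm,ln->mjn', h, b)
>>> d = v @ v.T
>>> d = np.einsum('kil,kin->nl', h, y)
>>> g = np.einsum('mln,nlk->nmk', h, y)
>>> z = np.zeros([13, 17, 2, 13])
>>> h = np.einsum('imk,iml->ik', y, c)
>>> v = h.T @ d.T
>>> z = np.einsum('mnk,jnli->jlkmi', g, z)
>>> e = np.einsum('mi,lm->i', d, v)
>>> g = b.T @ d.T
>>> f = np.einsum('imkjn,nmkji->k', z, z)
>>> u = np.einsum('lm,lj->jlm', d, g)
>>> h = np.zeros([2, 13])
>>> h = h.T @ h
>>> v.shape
(29, 29)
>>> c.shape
(17, 31, 2)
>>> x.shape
(7, 7)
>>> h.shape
(13, 13)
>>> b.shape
(17, 29)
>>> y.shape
(17, 31, 29)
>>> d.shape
(29, 17)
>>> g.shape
(29, 29)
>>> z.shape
(13, 2, 29, 17, 13)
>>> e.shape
(17,)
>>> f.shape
(29,)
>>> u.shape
(29, 29, 17)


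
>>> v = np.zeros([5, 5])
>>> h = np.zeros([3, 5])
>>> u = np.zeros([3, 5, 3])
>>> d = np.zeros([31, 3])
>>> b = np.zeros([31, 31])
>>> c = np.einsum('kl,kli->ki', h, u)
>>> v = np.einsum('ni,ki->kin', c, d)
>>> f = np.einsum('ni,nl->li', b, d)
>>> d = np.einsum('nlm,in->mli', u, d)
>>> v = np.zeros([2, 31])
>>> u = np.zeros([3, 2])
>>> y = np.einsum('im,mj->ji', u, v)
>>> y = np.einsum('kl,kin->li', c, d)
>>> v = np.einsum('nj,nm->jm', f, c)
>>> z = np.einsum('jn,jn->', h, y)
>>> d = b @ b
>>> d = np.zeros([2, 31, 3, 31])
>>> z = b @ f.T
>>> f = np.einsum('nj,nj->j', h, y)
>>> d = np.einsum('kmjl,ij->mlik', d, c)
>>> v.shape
(31, 3)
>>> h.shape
(3, 5)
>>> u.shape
(3, 2)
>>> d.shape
(31, 31, 3, 2)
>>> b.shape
(31, 31)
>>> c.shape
(3, 3)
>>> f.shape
(5,)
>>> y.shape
(3, 5)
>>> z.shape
(31, 3)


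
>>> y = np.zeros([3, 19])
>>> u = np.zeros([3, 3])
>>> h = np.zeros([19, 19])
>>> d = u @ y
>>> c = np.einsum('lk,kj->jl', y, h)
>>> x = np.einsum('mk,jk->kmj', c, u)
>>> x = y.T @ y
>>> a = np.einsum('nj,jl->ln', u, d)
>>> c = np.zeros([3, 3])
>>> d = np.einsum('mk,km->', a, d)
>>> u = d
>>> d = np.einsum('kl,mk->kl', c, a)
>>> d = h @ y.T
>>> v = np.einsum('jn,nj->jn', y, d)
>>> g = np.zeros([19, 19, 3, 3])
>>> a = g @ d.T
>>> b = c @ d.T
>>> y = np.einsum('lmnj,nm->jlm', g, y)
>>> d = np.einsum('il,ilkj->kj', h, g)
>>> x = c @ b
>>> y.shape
(3, 19, 19)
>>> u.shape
()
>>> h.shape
(19, 19)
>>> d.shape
(3, 3)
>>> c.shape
(3, 3)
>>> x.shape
(3, 19)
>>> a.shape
(19, 19, 3, 19)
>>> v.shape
(3, 19)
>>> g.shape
(19, 19, 3, 3)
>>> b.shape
(3, 19)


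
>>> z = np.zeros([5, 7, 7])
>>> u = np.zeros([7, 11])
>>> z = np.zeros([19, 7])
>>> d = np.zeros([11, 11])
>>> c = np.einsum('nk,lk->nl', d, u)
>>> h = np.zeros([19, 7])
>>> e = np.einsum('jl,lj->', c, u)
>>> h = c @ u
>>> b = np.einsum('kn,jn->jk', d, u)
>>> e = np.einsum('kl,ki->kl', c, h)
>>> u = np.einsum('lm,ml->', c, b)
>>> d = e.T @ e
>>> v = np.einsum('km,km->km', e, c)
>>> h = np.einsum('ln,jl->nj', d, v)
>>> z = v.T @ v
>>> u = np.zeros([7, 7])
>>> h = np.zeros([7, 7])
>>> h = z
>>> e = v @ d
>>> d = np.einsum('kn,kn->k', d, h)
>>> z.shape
(7, 7)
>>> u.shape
(7, 7)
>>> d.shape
(7,)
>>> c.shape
(11, 7)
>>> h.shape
(7, 7)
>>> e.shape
(11, 7)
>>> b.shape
(7, 11)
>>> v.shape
(11, 7)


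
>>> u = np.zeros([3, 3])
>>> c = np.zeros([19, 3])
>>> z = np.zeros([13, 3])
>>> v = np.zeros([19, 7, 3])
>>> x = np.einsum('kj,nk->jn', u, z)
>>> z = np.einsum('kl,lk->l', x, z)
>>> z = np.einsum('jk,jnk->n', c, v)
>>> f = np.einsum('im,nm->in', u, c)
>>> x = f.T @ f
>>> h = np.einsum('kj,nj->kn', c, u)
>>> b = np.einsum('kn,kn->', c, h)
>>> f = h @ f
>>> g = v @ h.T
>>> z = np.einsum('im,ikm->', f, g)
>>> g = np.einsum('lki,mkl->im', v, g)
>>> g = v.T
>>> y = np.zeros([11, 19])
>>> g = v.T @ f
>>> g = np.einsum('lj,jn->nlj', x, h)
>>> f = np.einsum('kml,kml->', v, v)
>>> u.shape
(3, 3)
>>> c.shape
(19, 3)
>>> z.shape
()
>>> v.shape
(19, 7, 3)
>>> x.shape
(19, 19)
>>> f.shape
()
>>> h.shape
(19, 3)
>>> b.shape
()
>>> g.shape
(3, 19, 19)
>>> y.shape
(11, 19)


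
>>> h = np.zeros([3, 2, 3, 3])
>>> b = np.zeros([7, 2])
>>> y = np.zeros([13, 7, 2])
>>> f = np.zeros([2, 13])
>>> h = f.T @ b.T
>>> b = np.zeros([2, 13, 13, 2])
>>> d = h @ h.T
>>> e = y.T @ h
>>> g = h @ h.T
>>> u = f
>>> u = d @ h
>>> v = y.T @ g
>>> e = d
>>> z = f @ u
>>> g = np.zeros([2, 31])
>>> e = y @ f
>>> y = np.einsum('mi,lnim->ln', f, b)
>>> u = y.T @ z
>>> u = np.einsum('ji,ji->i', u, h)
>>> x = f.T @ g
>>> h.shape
(13, 7)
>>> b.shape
(2, 13, 13, 2)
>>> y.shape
(2, 13)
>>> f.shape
(2, 13)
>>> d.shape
(13, 13)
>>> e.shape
(13, 7, 13)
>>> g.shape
(2, 31)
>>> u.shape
(7,)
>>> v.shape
(2, 7, 13)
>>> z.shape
(2, 7)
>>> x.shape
(13, 31)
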